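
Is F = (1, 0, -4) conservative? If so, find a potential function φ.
Yes, F is conservative. φ = x - 4*z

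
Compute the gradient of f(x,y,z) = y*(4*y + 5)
(0, 8*y + 5, 0)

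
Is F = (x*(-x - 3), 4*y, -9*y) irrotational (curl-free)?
No, ∇×F = (-9, 0, 0)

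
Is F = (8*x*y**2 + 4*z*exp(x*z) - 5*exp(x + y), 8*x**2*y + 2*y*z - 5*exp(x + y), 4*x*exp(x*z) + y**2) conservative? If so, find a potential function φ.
Yes, F is conservative. φ = 4*x**2*y**2 + y**2*z + 4*exp(x*z) - 5*exp(x + y)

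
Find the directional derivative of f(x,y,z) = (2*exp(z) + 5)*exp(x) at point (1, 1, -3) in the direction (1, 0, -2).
sqrt(5)*(-2/5 + exp(3))*exp(-2)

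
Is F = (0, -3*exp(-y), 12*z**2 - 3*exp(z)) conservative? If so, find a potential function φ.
Yes, F is conservative. φ = 4*z**3 - 3*exp(z) + 3*exp(-y)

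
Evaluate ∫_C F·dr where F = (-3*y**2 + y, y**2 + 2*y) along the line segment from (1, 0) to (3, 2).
2/3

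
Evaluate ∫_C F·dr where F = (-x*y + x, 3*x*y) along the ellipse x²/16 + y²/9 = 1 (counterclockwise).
0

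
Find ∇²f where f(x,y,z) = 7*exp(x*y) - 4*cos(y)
7*x**2*exp(x*y) + 7*y**2*exp(x*y) + 4*cos(y)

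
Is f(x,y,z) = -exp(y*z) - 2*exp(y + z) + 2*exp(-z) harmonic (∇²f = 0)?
No, ∇²f = -y**2*exp(y*z) - z**2*exp(y*z) - 4*exp(y + z) + 2*exp(-z)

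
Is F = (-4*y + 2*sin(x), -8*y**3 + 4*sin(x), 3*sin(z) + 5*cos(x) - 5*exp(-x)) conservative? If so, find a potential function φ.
No, ∇×F = (0, 5*sin(x) - 5*exp(-x), 4*cos(x) + 4) ≠ 0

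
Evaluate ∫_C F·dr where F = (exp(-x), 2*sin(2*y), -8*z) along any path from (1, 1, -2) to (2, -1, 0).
-exp(-2) + exp(-1) + 16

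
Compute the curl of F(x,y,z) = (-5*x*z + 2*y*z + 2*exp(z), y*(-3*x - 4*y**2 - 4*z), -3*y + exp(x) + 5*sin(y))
(4*y + 5*cos(y) - 3, -5*x + 2*y - exp(x) + 2*exp(z), -3*y - 2*z)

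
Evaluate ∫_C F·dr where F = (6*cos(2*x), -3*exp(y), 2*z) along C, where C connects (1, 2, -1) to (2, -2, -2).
3*(-1 + (-sin(2) + sin(4) + 1 + exp(2))*exp(2))*exp(-2)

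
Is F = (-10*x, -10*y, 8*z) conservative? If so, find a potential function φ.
Yes, F is conservative. φ = -5*x**2 - 5*y**2 + 4*z**2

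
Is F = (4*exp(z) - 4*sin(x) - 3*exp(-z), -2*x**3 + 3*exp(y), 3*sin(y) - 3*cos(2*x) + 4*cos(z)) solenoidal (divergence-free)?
No, ∇·F = 3*exp(y) - 4*sin(z) - 4*cos(x)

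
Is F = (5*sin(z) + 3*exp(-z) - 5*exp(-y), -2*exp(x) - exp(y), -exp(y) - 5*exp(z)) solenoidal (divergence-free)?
No, ∇·F = -exp(y) - 5*exp(z)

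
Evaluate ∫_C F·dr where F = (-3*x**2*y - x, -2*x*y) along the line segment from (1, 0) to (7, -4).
868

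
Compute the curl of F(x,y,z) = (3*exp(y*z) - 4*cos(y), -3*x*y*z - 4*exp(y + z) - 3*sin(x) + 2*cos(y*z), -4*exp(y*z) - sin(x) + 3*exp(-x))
(3*x*y + 2*y*sin(y*z) - 4*z*exp(y*z) + 4*exp(y + z), 3*y*exp(y*z) + cos(x) + 3*exp(-x), -3*y*z - 3*z*exp(y*z) - 4*sin(y) - 3*cos(x))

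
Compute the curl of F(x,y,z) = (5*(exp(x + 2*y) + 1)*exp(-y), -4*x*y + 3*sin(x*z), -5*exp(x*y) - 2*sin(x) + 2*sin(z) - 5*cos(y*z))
(-5*x*exp(x*y) - 3*x*cos(x*z) + 5*z*sin(y*z), 5*y*exp(x*y) + 2*cos(x), -4*y + 3*z*cos(x*z) - 5*exp(x + y) + 5*exp(-y))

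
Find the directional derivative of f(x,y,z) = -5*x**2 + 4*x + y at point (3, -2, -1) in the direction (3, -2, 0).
-80*sqrt(13)/13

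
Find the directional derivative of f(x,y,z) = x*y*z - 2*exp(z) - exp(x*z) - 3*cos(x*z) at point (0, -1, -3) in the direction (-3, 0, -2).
2*sqrt(13)*(2 - 9*exp(3))*exp(-3)/13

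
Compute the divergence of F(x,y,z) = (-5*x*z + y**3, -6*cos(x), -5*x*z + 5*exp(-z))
-5*x - 5*z - 5*exp(-z)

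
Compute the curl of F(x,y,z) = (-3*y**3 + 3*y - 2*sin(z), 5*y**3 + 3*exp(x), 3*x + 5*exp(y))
(5*exp(y), -2*cos(z) - 3, 9*y**2 + 3*exp(x) - 3)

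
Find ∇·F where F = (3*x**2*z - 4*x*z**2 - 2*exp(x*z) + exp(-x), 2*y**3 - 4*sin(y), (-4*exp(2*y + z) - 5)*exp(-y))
6*x*z + 6*y**2 - 4*z**2 - 2*z*exp(x*z) - 4*exp(y + z) - 4*cos(y) - exp(-x)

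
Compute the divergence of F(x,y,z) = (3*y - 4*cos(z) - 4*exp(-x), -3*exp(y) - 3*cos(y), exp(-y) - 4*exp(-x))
-3*exp(y) + 3*sin(y) + 4*exp(-x)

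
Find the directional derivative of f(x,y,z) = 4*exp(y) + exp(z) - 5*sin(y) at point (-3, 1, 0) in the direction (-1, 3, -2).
sqrt(14)*(-15*cos(1) - 2 + 12*E)/14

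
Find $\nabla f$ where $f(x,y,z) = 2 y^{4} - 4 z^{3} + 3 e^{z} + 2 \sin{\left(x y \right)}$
(2*y*cos(x*y), 2*x*cos(x*y) + 8*y**3, -12*z**2 + 3*exp(z))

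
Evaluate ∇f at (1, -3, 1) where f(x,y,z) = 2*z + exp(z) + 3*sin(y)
(0, 3*cos(3), 2 + E)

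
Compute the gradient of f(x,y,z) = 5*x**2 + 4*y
(10*x, 4, 0)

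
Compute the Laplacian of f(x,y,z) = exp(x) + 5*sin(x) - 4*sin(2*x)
exp(x) - 5*sin(x) + 16*sin(2*x)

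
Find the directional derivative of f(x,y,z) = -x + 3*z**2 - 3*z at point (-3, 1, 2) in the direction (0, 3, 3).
9*sqrt(2)/2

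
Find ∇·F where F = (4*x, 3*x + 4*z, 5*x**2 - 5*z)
-1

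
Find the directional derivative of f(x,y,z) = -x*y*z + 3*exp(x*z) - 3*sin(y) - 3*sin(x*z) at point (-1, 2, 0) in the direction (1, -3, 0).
9*sqrt(10)*cos(2)/10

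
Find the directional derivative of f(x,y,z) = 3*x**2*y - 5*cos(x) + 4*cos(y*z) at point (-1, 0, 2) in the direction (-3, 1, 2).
3*sqrt(14)*(1 + 5*sin(1))/14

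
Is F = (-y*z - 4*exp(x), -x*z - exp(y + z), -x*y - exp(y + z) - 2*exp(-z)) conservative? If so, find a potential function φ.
Yes, F is conservative. φ = -x*y*z - 4*exp(x) - exp(y + z) + 2*exp(-z)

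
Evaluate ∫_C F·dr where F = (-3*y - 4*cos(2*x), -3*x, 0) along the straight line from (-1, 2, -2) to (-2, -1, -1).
-12 - 2*sin(2) + 2*sin(4)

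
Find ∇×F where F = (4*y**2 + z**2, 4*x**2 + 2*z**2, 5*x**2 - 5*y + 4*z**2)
(-4*z - 5, -10*x + 2*z, 8*x - 8*y)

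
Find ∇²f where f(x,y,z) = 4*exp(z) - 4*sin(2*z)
4*exp(z) + 16*sin(2*z)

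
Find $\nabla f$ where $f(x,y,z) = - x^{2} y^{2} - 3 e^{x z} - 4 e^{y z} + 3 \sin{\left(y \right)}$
(-2*x*y**2 - 3*z*exp(x*z), -2*x**2*y - 4*z*exp(y*z) + 3*cos(y), -3*x*exp(x*z) - 4*y*exp(y*z))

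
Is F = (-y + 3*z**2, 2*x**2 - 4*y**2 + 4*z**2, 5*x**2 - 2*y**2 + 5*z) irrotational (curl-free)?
No, ∇×F = (-4*y - 8*z, -10*x + 6*z, 4*x + 1)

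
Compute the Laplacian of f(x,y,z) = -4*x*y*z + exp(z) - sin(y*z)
y**2*sin(y*z) + z**2*sin(y*z) + exp(z)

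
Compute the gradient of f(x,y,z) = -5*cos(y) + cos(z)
(0, 5*sin(y), -sin(z))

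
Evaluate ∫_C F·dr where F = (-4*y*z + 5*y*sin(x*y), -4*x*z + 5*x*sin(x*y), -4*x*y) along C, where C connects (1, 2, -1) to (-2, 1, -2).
-24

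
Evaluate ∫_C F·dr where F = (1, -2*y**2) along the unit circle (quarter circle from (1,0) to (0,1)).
-5/3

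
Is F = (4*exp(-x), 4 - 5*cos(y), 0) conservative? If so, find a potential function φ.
Yes, F is conservative. φ = 4*y - 5*sin(y) - 4*exp(-x)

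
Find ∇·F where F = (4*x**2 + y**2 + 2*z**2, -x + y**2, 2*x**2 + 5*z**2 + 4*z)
8*x + 2*y + 10*z + 4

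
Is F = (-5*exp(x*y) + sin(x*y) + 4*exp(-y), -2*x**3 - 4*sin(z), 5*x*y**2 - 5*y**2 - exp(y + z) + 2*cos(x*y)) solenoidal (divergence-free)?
No, ∇·F = -5*y*exp(x*y) + y*cos(x*y) - exp(y + z)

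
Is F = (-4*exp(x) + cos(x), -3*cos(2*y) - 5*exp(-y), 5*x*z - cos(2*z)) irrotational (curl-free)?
No, ∇×F = (0, -5*z, 0)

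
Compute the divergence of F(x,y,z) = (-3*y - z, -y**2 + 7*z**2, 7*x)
-2*y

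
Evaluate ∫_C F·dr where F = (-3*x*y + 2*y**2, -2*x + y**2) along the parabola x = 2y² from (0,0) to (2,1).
-19/5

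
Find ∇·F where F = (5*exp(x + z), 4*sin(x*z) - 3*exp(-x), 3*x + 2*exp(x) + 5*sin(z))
5*exp(x + z) + 5*cos(z)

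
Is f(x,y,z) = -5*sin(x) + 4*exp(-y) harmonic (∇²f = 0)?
No, ∇²f = 5*sin(x) + 4*exp(-y)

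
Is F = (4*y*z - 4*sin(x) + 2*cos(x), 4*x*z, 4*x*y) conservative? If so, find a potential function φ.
Yes, F is conservative. φ = 4*x*y*z + 2*sin(x) + 4*cos(x)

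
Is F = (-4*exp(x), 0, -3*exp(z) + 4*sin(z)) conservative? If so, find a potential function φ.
Yes, F is conservative. φ = -4*exp(x) - 3*exp(z) - 4*cos(z)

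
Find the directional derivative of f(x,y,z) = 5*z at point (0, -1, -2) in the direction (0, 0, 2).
5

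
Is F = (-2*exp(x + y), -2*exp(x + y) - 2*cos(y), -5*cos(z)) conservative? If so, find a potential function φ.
Yes, F is conservative. φ = -2*exp(x + y) - 2*sin(y) - 5*sin(z)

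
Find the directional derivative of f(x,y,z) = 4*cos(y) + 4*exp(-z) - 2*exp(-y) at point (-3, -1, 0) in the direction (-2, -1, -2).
-2*E/3 - 4*sin(1)/3 + 8/3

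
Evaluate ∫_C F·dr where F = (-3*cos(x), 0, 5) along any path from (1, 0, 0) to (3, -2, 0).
-3*sin(3) + 3*sin(1)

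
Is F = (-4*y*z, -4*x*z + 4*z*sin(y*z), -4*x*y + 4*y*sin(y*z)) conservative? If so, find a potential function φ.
Yes, F is conservative. φ = -4*x*y*z - 4*cos(y*z)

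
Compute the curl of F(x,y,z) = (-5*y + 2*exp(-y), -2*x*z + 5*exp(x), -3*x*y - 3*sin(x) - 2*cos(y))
(-x + 2*sin(y), 3*y + 3*cos(x), -2*z + 5*exp(x) + 5 + 2*exp(-y))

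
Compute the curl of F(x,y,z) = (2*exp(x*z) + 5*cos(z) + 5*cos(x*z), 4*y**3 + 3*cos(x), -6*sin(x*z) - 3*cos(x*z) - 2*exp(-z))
(0, 2*x*exp(x*z) - 5*x*sin(x*z) - 3*z*sin(x*z) + 6*z*cos(x*z) - 5*sin(z), -3*sin(x))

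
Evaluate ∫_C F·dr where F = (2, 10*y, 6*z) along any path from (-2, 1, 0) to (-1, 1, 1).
5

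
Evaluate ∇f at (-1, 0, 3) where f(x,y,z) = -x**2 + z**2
(2, 0, 6)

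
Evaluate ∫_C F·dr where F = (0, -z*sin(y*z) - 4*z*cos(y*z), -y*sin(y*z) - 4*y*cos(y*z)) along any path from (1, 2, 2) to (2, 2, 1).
-4*sin(2) + 4*sin(4) + cos(2) - cos(4)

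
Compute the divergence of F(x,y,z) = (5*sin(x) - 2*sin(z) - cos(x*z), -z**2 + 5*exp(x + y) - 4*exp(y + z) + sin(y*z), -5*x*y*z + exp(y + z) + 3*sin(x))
-5*x*y + z*sin(x*z) + z*cos(y*z) + 5*exp(x + y) - 3*exp(y + z) + 5*cos(x)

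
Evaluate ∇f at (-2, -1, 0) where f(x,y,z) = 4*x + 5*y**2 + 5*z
(4, -10, 5)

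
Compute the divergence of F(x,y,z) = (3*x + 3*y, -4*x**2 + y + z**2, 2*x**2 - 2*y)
4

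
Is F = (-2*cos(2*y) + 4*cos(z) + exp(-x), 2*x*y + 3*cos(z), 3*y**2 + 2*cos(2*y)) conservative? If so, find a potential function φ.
No, ∇×F = (6*y - 4*sin(2*y) + 3*sin(z), -4*sin(z), 2*y - 4*sin(2*y)) ≠ 0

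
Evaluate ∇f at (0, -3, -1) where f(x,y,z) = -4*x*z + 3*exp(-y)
(4, -3*exp(3), 0)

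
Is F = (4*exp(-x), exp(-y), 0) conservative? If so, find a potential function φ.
Yes, F is conservative. φ = -exp(-y) - 4*exp(-x)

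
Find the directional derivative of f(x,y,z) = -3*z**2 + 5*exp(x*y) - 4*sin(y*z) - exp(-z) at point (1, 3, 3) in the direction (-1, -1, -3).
sqrt(11)*(-20*exp(6) + 48*exp(3)*cos(9) - 3 + 54*exp(3))*exp(-3)/11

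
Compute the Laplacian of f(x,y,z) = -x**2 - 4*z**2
-10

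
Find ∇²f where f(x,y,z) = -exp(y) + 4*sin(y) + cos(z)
-exp(y) - 4*sin(y) - cos(z)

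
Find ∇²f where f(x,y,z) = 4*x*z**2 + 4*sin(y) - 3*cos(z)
8*x - 4*sin(y) + 3*cos(z)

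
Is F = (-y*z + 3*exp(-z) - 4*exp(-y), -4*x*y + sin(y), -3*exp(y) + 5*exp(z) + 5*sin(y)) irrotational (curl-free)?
No, ∇×F = (-3*exp(y) + 5*cos(y), -y - 3*exp(-z), -4*y + z - 4*exp(-y))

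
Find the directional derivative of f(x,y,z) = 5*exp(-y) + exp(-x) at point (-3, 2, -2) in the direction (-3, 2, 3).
sqrt(22)*(-10 + 3*exp(5))*exp(-2)/22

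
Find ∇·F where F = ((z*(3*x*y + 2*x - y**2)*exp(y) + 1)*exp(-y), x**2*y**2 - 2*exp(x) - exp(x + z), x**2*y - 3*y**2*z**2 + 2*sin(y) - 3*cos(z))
2*x**2*y - 6*y**2*z + z*(3*y + 2) + 3*sin(z)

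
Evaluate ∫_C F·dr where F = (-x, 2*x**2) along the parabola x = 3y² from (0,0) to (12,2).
216/5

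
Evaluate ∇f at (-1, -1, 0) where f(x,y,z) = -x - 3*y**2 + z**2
(-1, 6, 0)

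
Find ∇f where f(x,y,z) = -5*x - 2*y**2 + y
(-5, 1 - 4*y, 0)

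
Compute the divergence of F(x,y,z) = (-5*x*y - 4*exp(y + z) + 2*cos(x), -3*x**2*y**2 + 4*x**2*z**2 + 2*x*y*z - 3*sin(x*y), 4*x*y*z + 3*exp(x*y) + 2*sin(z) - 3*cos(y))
-6*x**2*y + 4*x*y + 2*x*z - 3*x*cos(x*y) - 5*y - 2*sin(x) + 2*cos(z)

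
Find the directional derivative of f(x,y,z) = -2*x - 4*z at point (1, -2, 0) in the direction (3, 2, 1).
-5*sqrt(14)/7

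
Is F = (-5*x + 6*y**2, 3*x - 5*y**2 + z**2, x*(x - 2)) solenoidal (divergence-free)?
No, ∇·F = -10*y - 5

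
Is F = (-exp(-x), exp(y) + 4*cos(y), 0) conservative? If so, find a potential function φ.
Yes, F is conservative. φ = exp(y) + 4*sin(y) + exp(-x)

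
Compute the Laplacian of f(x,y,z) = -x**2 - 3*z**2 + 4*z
-8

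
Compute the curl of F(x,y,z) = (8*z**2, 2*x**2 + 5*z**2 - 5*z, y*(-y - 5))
(-2*y - 10*z, 16*z, 4*x)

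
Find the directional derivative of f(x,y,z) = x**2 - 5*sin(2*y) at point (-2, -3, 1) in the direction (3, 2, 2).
-4*sqrt(17)*(3 + 5*cos(6))/17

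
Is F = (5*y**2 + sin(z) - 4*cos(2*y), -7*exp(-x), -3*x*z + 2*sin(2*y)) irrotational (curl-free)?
No, ∇×F = (4*cos(2*y), 3*z + cos(z), -10*y - 8*sin(2*y) + 7*exp(-x))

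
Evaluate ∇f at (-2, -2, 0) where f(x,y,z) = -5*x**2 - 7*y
(20, -7, 0)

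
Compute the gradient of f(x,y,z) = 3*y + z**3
(0, 3, 3*z**2)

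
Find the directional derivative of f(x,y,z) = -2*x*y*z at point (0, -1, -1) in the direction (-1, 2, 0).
2*sqrt(5)/5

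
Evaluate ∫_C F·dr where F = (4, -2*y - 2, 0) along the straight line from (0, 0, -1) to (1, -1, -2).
5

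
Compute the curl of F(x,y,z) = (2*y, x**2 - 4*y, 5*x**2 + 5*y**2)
(10*y, -10*x, 2*x - 2)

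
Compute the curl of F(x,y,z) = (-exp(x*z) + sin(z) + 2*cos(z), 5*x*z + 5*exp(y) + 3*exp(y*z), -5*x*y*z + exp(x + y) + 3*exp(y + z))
(-5*x*z - 5*x - 3*y*exp(y*z) + exp(x + y) + 3*exp(y + z), -x*exp(x*z) + 5*y*z - exp(x + y) - 2*sin(z) + cos(z), 5*z)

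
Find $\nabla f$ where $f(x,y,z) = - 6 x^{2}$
(-12*x, 0, 0)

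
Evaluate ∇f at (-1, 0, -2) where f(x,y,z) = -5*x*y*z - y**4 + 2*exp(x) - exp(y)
(2*exp(-1), -11, 0)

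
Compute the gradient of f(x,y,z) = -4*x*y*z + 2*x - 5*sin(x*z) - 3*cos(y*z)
(-4*y*z - 5*z*cos(x*z) + 2, z*(-4*x + 3*sin(y*z)), -4*x*y - 5*x*cos(x*z) + 3*y*sin(y*z))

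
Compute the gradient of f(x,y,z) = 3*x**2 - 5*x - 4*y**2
(6*x - 5, -8*y, 0)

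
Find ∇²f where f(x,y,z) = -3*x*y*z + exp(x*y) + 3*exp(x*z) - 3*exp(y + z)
x**2*exp(x*y) + 3*x**2*exp(x*z) + y**2*exp(x*y) + 3*z**2*exp(x*z) - 6*exp(y + z)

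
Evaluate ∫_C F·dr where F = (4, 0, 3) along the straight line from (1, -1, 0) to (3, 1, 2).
14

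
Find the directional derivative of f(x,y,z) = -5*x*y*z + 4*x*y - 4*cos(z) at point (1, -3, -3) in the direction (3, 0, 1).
-2*sqrt(10)*(sin(3) + 39)/5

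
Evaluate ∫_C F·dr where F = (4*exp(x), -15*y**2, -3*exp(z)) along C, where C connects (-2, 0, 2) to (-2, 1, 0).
-8 + 3*exp(2)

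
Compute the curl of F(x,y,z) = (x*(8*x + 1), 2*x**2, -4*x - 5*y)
(-5, 4, 4*x)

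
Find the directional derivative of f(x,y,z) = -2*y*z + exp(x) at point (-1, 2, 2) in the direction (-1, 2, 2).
-16/3 - exp(-1)/3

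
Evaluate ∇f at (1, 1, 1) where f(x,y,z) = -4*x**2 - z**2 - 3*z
(-8, 0, -5)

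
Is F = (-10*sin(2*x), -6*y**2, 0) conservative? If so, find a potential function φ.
Yes, F is conservative. φ = -2*y**3 + 5*cos(2*x)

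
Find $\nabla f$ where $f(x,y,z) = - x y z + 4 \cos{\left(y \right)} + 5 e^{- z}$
(-y*z, -x*z - 4*sin(y), -x*y - 5*exp(-z))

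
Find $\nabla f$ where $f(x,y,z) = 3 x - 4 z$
(3, 0, -4)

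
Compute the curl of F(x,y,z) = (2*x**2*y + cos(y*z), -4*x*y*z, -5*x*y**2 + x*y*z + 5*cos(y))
(-6*x*y + x*z - 5*sin(y), y*(5*y - z - sin(y*z)), -2*x**2 - 4*y*z + z*sin(y*z))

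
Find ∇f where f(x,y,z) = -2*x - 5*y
(-2, -5, 0)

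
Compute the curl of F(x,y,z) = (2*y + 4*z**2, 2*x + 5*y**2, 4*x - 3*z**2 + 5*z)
(0, 8*z - 4, 0)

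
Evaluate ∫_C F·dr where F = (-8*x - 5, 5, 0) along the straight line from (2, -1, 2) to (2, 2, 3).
15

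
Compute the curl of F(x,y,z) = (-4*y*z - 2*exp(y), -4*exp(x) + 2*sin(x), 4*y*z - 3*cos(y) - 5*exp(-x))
(4*z + 3*sin(y), -4*y - 5*exp(-x), 4*z - 4*exp(x) + 2*exp(y) + 2*cos(x))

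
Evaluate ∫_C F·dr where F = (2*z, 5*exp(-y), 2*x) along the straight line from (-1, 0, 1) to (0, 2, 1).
7 - 5*exp(-2)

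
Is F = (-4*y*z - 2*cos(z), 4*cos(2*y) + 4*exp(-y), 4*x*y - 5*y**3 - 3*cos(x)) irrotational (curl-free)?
No, ∇×F = (4*x - 15*y**2, -8*y - 3*sin(x) + 2*sin(z), 4*z)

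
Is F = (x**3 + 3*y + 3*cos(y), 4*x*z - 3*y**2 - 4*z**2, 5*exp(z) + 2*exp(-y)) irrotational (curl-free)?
No, ∇×F = (-4*x + 8*z - 2*exp(-y), 0, 4*z + 3*sin(y) - 3)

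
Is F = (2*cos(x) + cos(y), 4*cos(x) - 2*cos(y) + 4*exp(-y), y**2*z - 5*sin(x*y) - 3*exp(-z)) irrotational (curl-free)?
No, ∇×F = (-5*x*cos(x*y) + 2*y*z, 5*y*cos(x*y), -4*sin(x) + sin(y))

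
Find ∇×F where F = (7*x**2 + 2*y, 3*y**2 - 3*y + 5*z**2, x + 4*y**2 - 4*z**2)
(8*y - 10*z, -1, -2)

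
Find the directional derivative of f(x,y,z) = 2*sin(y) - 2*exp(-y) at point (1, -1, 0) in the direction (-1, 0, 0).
0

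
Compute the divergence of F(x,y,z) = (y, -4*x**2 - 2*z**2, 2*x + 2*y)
0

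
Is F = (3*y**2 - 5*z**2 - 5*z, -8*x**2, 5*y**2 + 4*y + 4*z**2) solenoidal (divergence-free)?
No, ∇·F = 8*z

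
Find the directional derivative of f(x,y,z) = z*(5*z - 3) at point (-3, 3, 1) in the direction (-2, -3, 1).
sqrt(14)/2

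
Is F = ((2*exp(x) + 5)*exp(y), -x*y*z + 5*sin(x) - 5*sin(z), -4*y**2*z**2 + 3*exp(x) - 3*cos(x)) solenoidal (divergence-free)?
No, ∇·F = -x*z - 8*y**2*z + 2*exp(x + y)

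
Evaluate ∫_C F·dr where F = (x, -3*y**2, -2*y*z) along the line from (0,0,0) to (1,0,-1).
1/2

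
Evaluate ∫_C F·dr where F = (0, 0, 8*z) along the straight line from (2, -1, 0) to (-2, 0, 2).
16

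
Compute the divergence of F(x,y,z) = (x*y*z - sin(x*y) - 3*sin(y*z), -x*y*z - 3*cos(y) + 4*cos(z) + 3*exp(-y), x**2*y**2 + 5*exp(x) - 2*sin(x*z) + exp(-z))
-x*z - 2*x*cos(x*z) + y*z - y*cos(x*y) + 3*sin(y) - exp(-z) - 3*exp(-y)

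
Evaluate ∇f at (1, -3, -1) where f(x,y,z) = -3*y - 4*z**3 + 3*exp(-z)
(0, -3, -12 - 3*E)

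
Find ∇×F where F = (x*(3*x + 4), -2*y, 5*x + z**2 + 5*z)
(0, -5, 0)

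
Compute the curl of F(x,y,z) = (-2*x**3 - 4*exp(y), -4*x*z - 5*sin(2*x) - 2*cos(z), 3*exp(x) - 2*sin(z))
(4*x - 2*sin(z), -3*exp(x), -4*z + 4*exp(y) - 10*cos(2*x))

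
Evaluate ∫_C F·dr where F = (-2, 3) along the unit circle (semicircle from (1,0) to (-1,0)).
4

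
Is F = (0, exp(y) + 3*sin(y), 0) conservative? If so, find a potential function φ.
Yes, F is conservative. φ = exp(y) - 3*cos(y)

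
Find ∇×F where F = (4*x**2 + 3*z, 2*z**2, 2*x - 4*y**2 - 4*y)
(-8*y - 4*z - 4, 1, 0)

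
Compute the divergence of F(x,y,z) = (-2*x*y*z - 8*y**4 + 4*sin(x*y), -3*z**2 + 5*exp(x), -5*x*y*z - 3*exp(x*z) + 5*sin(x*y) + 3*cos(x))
-5*x*y - 3*x*exp(x*z) - 2*y*z + 4*y*cos(x*y)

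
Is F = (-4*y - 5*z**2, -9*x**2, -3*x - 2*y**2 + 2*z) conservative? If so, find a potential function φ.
No, ∇×F = (-4*y, 3 - 10*z, 4 - 18*x) ≠ 0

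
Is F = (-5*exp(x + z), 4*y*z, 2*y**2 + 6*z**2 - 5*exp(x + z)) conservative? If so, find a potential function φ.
Yes, F is conservative. φ = 2*y**2*z + 2*z**3 - 5*exp(x + z)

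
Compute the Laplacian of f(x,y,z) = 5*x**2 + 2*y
10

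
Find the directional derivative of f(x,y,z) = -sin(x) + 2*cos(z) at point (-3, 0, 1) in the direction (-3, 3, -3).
sqrt(3)*(cos(3) + 2*sin(1))/3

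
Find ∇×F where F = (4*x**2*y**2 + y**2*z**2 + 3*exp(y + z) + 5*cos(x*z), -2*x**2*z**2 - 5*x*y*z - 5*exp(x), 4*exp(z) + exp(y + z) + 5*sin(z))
(4*x**2*z + 5*x*y + exp(y + z), -5*x*sin(x*z) + 2*y**2*z + 3*exp(y + z), -8*x**2*y - 4*x*z**2 - 2*y*z**2 - 5*y*z - 5*exp(x) - 3*exp(y + z))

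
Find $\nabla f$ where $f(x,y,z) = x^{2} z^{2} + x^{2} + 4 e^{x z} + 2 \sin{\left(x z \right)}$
(2*x*z**2 + 2*x + 4*z*exp(x*z) + 2*z*cos(x*z), 0, 2*x*(x*z + 2*exp(x*z) + cos(x*z)))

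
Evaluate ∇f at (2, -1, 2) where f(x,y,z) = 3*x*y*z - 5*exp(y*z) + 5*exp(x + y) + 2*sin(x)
(-6 + 2*cos(2) + 5*E, -10*exp(-2) + 12 + 5*E, -6 + 5*exp(-2))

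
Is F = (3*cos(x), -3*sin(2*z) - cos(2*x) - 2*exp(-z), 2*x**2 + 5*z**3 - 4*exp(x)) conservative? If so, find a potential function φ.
No, ∇×F = (6*cos(2*z) - 2*exp(-z), -4*x + 4*exp(x), 2*sin(2*x)) ≠ 0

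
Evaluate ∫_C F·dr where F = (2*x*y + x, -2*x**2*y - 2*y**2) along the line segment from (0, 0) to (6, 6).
-630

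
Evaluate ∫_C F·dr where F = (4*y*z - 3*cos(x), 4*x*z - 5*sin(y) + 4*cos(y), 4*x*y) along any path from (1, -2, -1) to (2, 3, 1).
5*cos(3) + 4*sin(3) + sin(2) - 5*cos(2) + 3*sin(1) + 16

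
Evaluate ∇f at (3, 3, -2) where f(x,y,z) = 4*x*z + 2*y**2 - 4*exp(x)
(-4*exp(3) - 8, 12, 12)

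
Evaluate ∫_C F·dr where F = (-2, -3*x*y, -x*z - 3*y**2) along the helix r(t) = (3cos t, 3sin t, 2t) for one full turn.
-54*pi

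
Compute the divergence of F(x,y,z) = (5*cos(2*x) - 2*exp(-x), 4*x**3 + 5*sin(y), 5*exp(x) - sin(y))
-10*sin(2*x) + 5*cos(y) + 2*exp(-x)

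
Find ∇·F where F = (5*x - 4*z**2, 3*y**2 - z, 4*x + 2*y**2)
6*y + 5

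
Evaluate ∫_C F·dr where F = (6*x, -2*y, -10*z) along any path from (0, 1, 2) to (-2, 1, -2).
12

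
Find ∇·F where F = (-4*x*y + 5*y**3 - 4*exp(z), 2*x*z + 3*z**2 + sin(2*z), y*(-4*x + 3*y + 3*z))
-y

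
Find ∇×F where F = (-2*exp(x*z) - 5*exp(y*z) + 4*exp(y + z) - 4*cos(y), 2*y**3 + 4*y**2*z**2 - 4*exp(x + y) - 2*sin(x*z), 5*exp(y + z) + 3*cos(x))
(2*x*cos(x*z) - 8*y**2*z + 5*exp(y + z), -2*x*exp(x*z) - 5*y*exp(y*z) + 4*exp(y + z) + 3*sin(x), 5*z*exp(y*z) - 2*z*cos(x*z) - 4*exp(x + y) - 4*exp(y + z) - 4*sin(y))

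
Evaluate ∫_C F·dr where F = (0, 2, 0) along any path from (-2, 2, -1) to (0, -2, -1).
-8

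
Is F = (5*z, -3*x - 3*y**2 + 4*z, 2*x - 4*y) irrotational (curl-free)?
No, ∇×F = (-8, 3, -3)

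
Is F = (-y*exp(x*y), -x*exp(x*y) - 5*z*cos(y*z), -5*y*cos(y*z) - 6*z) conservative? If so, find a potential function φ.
Yes, F is conservative. φ = -3*z**2 - exp(x*y) - 5*sin(y*z)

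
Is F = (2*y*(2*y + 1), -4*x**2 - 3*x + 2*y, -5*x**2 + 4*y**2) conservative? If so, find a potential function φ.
No, ∇×F = (8*y, 10*x, -8*x - 8*y - 5) ≠ 0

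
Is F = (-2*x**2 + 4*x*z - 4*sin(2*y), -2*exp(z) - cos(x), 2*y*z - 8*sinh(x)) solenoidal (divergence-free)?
No, ∇·F = -4*x + 2*y + 4*z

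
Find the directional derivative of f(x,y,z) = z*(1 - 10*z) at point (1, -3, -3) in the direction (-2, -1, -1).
-61*sqrt(6)/6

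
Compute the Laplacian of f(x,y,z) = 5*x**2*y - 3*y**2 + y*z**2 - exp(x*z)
-x**2*exp(x*z) + 12*y - z**2*exp(x*z) - 6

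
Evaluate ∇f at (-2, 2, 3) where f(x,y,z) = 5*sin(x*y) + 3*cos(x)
(10*cos(4) + 3*sin(2), -10*cos(4), 0)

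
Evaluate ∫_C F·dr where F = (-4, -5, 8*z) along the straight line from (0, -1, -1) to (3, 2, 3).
5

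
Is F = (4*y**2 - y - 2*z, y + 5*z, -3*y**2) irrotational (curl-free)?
No, ∇×F = (-6*y - 5, -2, 1 - 8*y)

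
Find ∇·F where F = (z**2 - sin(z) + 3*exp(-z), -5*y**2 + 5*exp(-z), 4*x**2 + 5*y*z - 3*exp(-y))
-5*y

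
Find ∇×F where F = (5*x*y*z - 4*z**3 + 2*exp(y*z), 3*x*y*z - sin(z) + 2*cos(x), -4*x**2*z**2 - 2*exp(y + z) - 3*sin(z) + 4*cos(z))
(-3*x*y - 2*exp(y + z) + cos(z), 5*x*y + 8*x*z**2 + 2*y*exp(y*z) - 12*z**2, -5*x*z + 3*y*z - 2*z*exp(y*z) - 2*sin(x))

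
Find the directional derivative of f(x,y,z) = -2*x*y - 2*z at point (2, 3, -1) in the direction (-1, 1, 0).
sqrt(2)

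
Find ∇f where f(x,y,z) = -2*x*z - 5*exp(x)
(-2*z - 5*exp(x), 0, -2*x)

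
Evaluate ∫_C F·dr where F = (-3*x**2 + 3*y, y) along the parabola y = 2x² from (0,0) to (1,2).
3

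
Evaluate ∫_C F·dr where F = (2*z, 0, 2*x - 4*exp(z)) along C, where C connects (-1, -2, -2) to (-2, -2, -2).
4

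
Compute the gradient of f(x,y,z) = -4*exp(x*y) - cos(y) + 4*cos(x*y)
(-4*y*(exp(x*y) + sin(x*y)), -4*x*exp(x*y) - 4*x*sin(x*y) + sin(y), 0)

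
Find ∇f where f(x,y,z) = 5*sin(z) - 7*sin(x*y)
(-7*y*cos(x*y), -7*x*cos(x*y), 5*cos(z))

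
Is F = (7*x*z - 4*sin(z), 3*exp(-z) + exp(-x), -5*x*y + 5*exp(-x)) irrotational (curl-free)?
No, ∇×F = (-5*x + 3*exp(-z), 7*x + 5*y - 4*cos(z) + 5*exp(-x), -exp(-x))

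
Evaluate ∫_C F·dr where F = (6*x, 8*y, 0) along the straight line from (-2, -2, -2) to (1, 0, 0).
-25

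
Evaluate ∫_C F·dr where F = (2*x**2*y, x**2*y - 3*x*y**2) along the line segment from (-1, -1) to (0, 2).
11/6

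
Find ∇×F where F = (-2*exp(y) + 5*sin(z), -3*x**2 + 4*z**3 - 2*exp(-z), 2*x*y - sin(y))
(2*x - 12*z**2 - cos(y) - 2*exp(-z), -2*y + 5*cos(z), -6*x + 2*exp(y))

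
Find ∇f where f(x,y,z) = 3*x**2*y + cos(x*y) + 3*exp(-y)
(y*(6*x - sin(x*y)), 3*x**2 - x*sin(x*y) - 3*exp(-y), 0)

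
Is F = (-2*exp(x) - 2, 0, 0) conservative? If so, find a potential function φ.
Yes, F is conservative. φ = -2*x - 2*exp(x)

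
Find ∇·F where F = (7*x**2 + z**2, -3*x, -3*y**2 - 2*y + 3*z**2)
14*x + 6*z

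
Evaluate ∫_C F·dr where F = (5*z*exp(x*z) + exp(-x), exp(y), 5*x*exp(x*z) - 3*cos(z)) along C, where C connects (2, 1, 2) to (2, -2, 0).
-5*exp(4) - E + exp(-2) + 3*sin(2) + 5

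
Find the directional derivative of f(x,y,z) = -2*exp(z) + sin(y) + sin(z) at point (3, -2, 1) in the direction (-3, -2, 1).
sqrt(14)*(-2*E + cos(1) - 2*cos(2))/14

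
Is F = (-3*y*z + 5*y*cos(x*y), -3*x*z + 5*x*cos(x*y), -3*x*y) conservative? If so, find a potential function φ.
Yes, F is conservative. φ = -3*x*y*z + 5*sin(x*y)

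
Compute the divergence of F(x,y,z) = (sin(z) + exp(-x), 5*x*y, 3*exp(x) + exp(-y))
5*x - exp(-x)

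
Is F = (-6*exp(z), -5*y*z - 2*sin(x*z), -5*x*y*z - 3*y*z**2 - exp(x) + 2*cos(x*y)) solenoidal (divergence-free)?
No, ∇·F = -5*x*y - 6*y*z - 5*z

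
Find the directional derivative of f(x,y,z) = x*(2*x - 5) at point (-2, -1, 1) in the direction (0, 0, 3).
0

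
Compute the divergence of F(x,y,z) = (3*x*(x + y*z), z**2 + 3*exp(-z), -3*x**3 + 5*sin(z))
6*x + 3*y*z + 5*cos(z)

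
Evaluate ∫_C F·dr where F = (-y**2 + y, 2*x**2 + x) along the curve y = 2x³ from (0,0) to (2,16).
1248/35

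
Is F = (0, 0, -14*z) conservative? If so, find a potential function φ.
Yes, F is conservative. φ = -7*z**2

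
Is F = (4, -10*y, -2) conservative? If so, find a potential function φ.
Yes, F is conservative. φ = 4*x - 5*y**2 - 2*z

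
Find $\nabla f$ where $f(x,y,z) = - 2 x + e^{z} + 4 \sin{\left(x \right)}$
(4*cos(x) - 2, 0, exp(z))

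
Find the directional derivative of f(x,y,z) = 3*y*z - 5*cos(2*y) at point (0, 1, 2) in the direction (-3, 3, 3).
sqrt(3)*(9 + 10*sin(2))/3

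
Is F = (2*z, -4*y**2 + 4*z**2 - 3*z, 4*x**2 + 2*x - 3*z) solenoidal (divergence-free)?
No, ∇·F = -8*y - 3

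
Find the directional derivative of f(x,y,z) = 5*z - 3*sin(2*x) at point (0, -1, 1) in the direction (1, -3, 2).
2*sqrt(14)/7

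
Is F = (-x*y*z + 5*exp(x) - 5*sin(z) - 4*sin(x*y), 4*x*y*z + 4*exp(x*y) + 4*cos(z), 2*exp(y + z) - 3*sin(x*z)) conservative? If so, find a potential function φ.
No, ∇×F = (-4*x*y + 2*exp(y + z) + 4*sin(z), -x*y + 3*z*cos(x*z) - 5*cos(z), x*z + 4*x*cos(x*y) + 4*y*z + 4*y*exp(x*y)) ≠ 0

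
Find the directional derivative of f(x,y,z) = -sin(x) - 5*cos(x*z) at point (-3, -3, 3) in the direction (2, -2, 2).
-sqrt(3)*cos(3)/3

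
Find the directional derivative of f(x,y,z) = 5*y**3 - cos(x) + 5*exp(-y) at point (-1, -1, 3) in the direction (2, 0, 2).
-sqrt(2)*sin(1)/2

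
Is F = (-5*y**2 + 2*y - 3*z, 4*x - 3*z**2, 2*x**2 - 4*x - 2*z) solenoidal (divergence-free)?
No, ∇·F = -2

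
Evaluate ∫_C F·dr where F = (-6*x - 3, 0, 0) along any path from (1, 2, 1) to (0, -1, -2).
6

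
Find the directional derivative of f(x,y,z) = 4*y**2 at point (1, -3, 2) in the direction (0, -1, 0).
24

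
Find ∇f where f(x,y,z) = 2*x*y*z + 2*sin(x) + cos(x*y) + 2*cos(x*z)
(2*y*z - y*sin(x*y) - 2*z*sin(x*z) + 2*cos(x), x*(2*z - sin(x*y)), 2*x*(y - sin(x*z)))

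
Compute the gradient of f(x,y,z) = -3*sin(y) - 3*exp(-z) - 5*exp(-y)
(0, -3*cos(y) + 5*exp(-y), 3*exp(-z))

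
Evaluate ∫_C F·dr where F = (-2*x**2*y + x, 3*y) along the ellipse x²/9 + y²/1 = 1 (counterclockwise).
27*pi/2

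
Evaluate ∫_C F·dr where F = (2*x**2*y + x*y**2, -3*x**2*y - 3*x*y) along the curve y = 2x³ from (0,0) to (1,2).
-178/21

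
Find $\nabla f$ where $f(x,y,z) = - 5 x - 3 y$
(-5, -3, 0)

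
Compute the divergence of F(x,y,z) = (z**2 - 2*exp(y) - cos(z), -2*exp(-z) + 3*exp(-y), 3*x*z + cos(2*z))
3*x - 2*sin(2*z) - 3*exp(-y)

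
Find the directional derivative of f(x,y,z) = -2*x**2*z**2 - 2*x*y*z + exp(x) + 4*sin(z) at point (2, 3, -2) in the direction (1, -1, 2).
sqrt(6)*(8*cos(2) + exp(2) + 12)/6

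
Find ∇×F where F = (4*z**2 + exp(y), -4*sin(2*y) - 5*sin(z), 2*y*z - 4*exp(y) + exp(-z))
(2*z - 4*exp(y) + 5*cos(z), 8*z, -exp(y))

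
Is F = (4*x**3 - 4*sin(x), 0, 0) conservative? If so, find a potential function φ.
Yes, F is conservative. φ = x**4 + 4*cos(x)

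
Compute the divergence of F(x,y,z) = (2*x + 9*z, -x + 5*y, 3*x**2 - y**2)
7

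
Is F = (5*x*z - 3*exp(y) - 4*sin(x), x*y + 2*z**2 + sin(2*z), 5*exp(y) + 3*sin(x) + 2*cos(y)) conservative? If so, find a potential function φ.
No, ∇×F = (-4*z + 5*exp(y) - 2*sin(y) - 2*cos(2*z), 5*x - 3*cos(x), y + 3*exp(y)) ≠ 0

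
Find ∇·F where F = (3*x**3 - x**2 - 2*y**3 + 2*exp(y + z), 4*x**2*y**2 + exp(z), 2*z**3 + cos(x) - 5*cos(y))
8*x**2*y + 9*x**2 - 2*x + 6*z**2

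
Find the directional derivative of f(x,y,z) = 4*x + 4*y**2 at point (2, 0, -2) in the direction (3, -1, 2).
6*sqrt(14)/7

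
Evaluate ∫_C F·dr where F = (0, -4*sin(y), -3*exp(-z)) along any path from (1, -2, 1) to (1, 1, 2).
-3*exp(-1) + 3*exp(-2) - 4*cos(2) + 4*cos(1)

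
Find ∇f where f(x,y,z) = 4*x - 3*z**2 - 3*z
(4, 0, -6*z - 3)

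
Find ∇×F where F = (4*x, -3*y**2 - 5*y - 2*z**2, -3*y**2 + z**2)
(-6*y + 4*z, 0, 0)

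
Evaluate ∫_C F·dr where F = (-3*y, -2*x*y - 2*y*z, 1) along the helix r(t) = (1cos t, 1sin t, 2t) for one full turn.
9*pi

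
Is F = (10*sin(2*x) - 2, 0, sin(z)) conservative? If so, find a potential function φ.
Yes, F is conservative. φ = -2*x - 5*cos(2*x) - cos(z)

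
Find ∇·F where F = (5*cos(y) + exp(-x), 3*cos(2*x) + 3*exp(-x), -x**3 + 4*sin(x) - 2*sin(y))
-exp(-x)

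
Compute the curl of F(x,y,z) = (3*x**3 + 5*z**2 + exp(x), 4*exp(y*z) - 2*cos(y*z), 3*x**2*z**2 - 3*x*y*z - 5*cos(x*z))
(-3*x*z - 4*y*exp(y*z) - 2*y*sin(y*z), z*(-6*x*z + 3*y - 5*sin(x*z) + 10), 0)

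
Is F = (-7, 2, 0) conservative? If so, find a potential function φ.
Yes, F is conservative. φ = -7*x + 2*y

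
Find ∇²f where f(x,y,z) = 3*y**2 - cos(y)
cos(y) + 6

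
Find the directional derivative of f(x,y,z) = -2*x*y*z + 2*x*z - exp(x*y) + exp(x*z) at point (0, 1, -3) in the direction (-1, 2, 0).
4*sqrt(5)/5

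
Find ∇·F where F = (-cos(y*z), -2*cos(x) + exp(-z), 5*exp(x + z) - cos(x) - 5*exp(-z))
5*(exp(x + 2*z) + 1)*exp(-z)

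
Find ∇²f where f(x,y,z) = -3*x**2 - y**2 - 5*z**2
-18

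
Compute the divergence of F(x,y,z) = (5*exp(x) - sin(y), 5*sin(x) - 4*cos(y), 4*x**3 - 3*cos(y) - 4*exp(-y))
5*exp(x) + 4*sin(y)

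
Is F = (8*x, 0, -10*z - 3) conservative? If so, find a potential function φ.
Yes, F is conservative. φ = 4*x**2 - 5*z**2 - 3*z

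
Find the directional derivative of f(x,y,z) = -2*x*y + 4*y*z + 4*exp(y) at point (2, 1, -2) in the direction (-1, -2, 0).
2*sqrt(5)*(13 - 4*E)/5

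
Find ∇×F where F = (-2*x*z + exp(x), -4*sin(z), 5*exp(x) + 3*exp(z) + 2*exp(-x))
(4*cos(z), -2*x - 5*exp(x) + 2*exp(-x), 0)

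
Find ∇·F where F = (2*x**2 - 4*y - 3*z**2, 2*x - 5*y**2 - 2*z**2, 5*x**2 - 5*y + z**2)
4*x - 10*y + 2*z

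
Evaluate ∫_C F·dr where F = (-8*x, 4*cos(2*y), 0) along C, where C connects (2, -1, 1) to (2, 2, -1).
2*sin(4) + 2*sin(2)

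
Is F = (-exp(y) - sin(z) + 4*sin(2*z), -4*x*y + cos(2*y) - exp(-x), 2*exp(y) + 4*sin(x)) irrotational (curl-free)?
No, ∇×F = (2*exp(y), -4*cos(x) - cos(z) + 8*cos(2*z), -4*y + exp(y) + exp(-x))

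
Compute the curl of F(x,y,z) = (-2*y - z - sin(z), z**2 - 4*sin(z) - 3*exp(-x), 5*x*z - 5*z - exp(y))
(-2*z - exp(y) + 4*cos(z), -5*z - cos(z) - 1, 2 + 3*exp(-x))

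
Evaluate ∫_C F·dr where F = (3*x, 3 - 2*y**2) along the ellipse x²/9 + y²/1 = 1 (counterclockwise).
0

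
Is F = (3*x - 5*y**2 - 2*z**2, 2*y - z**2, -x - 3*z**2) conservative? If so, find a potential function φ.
No, ∇×F = (2*z, 1 - 4*z, 10*y) ≠ 0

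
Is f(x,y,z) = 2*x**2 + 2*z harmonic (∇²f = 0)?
No, ∇²f = 4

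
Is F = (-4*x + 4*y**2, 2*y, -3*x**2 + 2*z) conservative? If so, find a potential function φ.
No, ∇×F = (0, 6*x, -8*y) ≠ 0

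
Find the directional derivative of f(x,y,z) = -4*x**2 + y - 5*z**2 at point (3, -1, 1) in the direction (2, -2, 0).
-25*sqrt(2)/2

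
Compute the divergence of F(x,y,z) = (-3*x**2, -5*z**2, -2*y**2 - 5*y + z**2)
-6*x + 2*z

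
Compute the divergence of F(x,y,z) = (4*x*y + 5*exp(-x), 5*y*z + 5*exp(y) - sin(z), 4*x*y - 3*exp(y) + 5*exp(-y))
4*y + 5*z + 5*exp(y) - 5*exp(-x)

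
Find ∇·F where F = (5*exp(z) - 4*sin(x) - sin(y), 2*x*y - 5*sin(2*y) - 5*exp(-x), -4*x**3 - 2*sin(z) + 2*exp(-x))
2*x - 4*cos(x) - 10*cos(2*y) - 2*cos(z)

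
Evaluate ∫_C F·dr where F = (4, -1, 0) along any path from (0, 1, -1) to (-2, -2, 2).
-5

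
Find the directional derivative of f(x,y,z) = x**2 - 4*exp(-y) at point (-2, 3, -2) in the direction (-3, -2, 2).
4*sqrt(17)*(-2 + 3*exp(3))*exp(-3)/17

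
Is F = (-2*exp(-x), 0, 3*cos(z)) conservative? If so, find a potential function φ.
Yes, F is conservative. φ = 3*sin(z) + 2*exp(-x)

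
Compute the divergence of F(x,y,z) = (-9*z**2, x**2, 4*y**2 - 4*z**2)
-8*z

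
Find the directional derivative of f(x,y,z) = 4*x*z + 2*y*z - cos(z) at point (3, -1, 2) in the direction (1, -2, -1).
-sqrt(6)*(sin(2) + 10)/6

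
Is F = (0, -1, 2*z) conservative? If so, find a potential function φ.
Yes, F is conservative. φ = -y + z**2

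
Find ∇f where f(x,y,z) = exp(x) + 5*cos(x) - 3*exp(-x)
(exp(x) - 5*sin(x) + 3*exp(-x), 0, 0)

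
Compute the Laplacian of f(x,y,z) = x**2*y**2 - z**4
2*x**2 + 2*y**2 - 12*z**2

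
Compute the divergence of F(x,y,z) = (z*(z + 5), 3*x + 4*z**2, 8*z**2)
16*z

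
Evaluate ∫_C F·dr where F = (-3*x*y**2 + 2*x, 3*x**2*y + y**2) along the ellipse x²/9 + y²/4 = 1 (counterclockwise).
0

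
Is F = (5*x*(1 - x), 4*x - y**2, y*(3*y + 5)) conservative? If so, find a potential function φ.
No, ∇×F = (6*y + 5, 0, 4) ≠ 0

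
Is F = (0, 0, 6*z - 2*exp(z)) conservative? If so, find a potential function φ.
Yes, F is conservative. φ = 3*z**2 - 2*exp(z)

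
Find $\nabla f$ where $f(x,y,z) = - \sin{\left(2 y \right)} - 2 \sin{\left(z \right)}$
(0, -2*cos(2*y), -2*cos(z))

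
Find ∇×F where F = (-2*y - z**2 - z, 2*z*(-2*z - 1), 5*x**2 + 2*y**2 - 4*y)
(4*y + 8*z - 2, -10*x - 2*z - 1, 2)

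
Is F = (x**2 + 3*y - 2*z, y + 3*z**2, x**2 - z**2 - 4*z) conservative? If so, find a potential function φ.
No, ∇×F = (-6*z, -2*x - 2, -3) ≠ 0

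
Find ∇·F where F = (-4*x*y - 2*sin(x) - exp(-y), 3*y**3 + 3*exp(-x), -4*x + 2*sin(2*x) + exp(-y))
9*y**2 - 4*y - 2*cos(x)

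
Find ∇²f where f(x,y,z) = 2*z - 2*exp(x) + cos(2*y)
-2*exp(x) - 4*cos(2*y)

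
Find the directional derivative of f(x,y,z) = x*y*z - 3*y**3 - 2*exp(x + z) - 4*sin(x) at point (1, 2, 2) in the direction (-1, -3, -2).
sqrt(14)*(2*cos(1) + 47 + 3*exp(3))/7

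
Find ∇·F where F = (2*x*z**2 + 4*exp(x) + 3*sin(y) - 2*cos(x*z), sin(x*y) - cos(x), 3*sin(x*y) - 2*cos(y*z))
x*cos(x*y) + 2*y*sin(y*z) + 2*z**2 + 2*z*sin(x*z) + 4*exp(x)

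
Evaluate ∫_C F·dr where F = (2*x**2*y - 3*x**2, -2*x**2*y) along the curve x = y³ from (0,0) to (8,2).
192/5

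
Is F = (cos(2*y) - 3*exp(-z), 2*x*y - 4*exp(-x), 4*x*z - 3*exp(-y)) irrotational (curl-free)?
No, ∇×F = (3*exp(-y), -4*z + 3*exp(-z), 2*y + 2*sin(2*y) + 4*exp(-x))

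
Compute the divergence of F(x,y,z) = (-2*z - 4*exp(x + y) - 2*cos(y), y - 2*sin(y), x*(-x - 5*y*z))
-5*x*y - 4*exp(x + y) - 2*cos(y) + 1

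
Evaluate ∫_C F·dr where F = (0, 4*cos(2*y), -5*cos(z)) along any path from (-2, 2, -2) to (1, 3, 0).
-5*sin(2) + 2*sin(6) - 2*sin(4)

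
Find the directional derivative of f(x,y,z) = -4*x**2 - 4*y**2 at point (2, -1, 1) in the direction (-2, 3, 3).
28*sqrt(22)/11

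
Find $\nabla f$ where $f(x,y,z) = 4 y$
(0, 4, 0)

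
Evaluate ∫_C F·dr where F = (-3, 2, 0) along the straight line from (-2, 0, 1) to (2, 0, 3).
-12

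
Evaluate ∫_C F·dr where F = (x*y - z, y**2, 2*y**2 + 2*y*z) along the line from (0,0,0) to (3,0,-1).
3/2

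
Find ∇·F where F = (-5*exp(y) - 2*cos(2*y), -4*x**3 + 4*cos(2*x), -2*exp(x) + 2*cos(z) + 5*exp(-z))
-2*sin(z) - 5*exp(-z)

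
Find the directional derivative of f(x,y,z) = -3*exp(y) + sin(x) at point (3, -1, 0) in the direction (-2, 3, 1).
-sqrt(14)*(2*E*cos(3) + 9)*exp(-1)/14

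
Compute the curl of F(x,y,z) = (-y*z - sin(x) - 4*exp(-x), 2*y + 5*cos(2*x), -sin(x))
(0, -y + cos(x), z - 10*sin(2*x))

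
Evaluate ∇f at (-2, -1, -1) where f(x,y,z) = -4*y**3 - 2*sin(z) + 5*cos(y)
(0, -12 + 5*sin(1), -2*cos(1))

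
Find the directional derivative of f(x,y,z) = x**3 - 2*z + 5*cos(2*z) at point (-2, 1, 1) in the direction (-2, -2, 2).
-2*sqrt(3)*(5*sin(2) + 7)/3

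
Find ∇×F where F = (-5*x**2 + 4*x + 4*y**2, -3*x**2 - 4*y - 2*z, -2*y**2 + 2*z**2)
(2 - 4*y, 0, -6*x - 8*y)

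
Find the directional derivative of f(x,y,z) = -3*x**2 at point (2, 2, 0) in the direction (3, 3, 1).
-36*sqrt(19)/19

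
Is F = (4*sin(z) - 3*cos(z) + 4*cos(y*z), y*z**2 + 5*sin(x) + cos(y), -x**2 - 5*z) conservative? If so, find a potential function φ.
No, ∇×F = (-2*y*z, 2*x - 4*y*sin(y*z) + 3*sin(z) + 4*cos(z), 4*z*sin(y*z) + 5*cos(x)) ≠ 0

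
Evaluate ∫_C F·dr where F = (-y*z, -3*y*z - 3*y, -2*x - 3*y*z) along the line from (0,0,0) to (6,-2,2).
-10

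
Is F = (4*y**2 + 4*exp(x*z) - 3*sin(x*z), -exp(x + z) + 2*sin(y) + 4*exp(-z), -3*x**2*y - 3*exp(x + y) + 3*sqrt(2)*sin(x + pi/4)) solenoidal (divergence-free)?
No, ∇·F = 4*z*exp(x*z) - 3*z*cos(x*z) + 2*cos(y)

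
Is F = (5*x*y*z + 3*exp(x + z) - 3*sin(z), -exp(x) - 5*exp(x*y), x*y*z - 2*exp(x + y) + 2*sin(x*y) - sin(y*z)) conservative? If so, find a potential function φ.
No, ∇×F = (x*z + 2*x*cos(x*y) - z*cos(y*z) - 2*exp(x + y), 5*x*y - y*z - 2*y*cos(x*y) + 2*exp(x + y) + 3*exp(x + z) - 3*cos(z), -5*x*z - 5*y*exp(x*y) - exp(x)) ≠ 0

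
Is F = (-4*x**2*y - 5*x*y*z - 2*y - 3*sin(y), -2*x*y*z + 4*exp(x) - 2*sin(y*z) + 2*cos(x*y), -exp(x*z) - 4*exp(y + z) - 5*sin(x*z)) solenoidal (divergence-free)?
No, ∇·F = -8*x*y - 2*x*z - x*exp(x*z) - 2*x*sin(x*y) - 5*x*cos(x*z) - 5*y*z - 2*z*cos(y*z) - 4*exp(y + z)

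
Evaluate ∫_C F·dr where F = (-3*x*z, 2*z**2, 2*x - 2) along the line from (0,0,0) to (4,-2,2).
-100/3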